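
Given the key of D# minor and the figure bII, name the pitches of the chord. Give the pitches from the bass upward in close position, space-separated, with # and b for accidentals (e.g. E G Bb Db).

bII is the Neapolitan chord — a major triad on the lowered second degree. In D# minor that root is E.
So the chord is E-G#-B.

E G# B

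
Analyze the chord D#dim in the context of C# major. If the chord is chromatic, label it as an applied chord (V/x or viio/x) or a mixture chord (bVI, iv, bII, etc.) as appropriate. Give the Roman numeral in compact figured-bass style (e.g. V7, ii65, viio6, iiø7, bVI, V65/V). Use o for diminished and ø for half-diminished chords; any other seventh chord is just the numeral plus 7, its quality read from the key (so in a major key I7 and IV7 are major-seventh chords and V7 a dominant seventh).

iio

The pitches D#-F#-A form a diminished triad rooted on D#.
D# is the second degree of C# major. This is the diminished supertonic triad, borrowed from the parallel minor.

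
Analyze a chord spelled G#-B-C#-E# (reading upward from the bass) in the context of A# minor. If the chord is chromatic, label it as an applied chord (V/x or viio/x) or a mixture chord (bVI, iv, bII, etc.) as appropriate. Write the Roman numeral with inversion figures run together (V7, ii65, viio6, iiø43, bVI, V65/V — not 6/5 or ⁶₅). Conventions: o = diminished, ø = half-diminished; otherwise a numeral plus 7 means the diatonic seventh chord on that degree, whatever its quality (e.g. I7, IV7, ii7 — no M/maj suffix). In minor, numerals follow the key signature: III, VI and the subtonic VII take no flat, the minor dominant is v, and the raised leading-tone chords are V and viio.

V43/VI

The pitches C#-E#-G#-B form a dominant seventh chord rooted on C#.
C# is not a diatonic chord root with this quality in A# minor, but it lies a perfect fifth above F# (VI), so the chord functions as an applied dominant of VI.
With G# in the bass the chord is in second inversion, so the figured bass is 43.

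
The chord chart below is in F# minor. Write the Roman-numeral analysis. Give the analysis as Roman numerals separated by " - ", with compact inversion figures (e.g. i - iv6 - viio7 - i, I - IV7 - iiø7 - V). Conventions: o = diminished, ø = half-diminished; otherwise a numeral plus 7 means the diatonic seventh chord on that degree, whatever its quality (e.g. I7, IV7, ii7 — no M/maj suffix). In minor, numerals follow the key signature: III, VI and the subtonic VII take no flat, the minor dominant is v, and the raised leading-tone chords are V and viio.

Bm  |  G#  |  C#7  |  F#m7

Bm: root B is the subdominant; minor triad there is iv.
G# is the secondary dominant of V (major triad on G#): V/V.
C#7 has root C#, degree 5 in F# minor, so V7.
F#m7: minor seventh chord on F# = scale degree 1 → i7.

iv - V/V - V7 - i7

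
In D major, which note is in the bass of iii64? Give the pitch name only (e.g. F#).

C#

iii in D major has root F#; the chord is F#-A-C#.
The figure 64 means second inversion — the fifth is in the bass.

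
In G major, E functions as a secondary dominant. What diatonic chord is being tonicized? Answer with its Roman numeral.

The chord is a major triad on E.
A dominant resolves down a perfect fifth: E → A. In G major, A is scale degree 2, i.e. ii.

ii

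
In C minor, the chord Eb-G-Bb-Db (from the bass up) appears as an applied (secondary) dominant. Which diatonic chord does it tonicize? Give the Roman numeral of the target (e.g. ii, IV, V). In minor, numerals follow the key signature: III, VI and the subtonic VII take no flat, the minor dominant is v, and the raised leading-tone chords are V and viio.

VI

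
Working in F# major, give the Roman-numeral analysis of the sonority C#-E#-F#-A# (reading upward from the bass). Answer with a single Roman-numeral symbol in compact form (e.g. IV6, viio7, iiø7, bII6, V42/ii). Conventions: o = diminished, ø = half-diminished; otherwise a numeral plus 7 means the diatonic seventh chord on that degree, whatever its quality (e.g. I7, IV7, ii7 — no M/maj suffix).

I43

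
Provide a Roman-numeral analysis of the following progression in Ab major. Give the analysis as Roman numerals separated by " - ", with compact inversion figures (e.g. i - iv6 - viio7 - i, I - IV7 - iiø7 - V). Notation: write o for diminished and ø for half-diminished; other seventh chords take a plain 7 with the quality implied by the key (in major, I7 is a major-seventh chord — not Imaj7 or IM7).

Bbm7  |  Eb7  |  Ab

Bbm7 has root Bb, degree 2 in Ab major, so ii7.
Eb7 has root Eb, degree 5 in Ab major, so V7.
Ab has root Ab, degree 1 in Ab major, so I.

ii7 - V7 - I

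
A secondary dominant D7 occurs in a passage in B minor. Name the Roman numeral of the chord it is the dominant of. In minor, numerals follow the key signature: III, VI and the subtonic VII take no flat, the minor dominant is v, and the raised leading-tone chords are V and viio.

VI

The chord is a dominant seventh chord on D.
A dominant resolves down a perfect fifth: D → G. In B minor, G is scale degree 6, i.e. VI.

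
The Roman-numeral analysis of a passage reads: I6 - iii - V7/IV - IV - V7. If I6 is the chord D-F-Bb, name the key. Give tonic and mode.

Bb major

The chord Bb/D is a major triad rooted on Bb; its label is I6.
If Bb is scale degree 1 and the mode makes that degree carry a major triad, the tonic is Bb and the mode is major.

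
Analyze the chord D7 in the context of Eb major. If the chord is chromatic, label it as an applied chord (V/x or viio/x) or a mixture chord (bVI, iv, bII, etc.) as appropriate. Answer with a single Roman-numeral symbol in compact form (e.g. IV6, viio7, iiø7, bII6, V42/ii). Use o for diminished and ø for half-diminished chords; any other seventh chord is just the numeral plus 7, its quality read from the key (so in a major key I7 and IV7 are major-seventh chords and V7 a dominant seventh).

V7/iii

Stacked in thirds the chord is D-F#-A-C: a dominant seventh chord on D.
D is not a diatonic chord root with this quality in Eb major, but it lies a perfect fifth above G (iii), so the chord functions as an applied dominant of iii.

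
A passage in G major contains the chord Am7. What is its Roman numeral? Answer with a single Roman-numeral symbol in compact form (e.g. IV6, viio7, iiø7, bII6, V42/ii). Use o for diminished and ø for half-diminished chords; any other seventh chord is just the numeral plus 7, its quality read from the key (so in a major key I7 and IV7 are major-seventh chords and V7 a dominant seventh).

Stacked in thirds the chord is A-C-E-G: a minor seventh chord on A.
In G major, A is the supertonic; the diatonic minor seventh chord there is ii7.

ii7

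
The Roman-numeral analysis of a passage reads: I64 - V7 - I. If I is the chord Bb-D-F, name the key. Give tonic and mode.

The chord Bb is a major triad rooted on Bb; its label is I.
If Bb is scale degree 1 and the mode makes that degree carry a major triad, the tonic is Bb and the mode is major.

Bb major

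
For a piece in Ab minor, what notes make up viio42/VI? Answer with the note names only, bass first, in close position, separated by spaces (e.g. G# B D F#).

The slash marks an applied leading-tone chord: viio of VI. In Ab minor, VI is Fb, so the leading tone to it is Eb, a half step below.
Building a fully diminished seventh chord on Eb gives Eb-Gb-Bbb-Dbb.
The figured bass 42 indicates third inversion, placing the seventh (Dbb) in the bass: Dbb-Eb-Gb-Bbb.

Dbb Eb Gb Bbb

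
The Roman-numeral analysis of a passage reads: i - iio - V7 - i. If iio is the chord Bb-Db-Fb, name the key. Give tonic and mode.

Ab minor

iio is given as Bb-Db-Fb — a diminished triad with root Bb.
Counting down one scale step from Bb places the tonic on Ab; a diminished triad on degree 2 is diatonic only in minor.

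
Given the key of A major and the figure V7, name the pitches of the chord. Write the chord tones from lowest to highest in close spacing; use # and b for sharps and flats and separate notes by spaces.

In A major, scale degree 5 is E, and the diatonic chord built there is a dominant seventh chord.
Stacking thirds from E gives E-G#-B-D.

E G# B D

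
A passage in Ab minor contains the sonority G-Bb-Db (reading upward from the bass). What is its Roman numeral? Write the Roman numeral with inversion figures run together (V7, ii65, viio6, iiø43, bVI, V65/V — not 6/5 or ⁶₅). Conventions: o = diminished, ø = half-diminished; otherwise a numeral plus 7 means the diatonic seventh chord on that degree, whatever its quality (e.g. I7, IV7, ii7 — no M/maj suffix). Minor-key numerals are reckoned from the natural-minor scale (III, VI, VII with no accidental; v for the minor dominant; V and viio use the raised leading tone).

viio

The pitches G-Bb-Db form a diminished triad rooted on G.
G is scale degree 7 in Ab minor, and a diminished triad on that degree is written viio.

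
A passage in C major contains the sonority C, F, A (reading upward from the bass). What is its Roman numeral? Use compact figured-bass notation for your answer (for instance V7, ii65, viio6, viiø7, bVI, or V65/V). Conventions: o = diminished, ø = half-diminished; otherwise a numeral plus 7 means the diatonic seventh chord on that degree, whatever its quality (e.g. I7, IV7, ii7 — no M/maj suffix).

Stacked in thirds the chord is F-A-C: a major triad on F.
F is scale degree 4 in C major, and a major triad on that degree is written IV.
With C in the bass the chord is in second inversion, so the figured bass is 64.

IV64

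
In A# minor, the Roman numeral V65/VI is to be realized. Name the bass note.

E#

The applied chord V65/VI is rooted on C#: C#-E#-G#-B.
The figure 65 means first inversion — the third is in the bass.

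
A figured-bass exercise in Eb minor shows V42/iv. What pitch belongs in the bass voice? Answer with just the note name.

The applied chord V42/iv is rooted on Eb: Eb-G-Bb-Db.
The figure 42 means third inversion — the seventh is in the bass.

Db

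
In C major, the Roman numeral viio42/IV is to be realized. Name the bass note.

Db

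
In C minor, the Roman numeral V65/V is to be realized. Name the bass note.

F#

The applied chord V65/V is rooted on D: D-F#-A-C.
The figure 65 means first inversion — the third is in the bass.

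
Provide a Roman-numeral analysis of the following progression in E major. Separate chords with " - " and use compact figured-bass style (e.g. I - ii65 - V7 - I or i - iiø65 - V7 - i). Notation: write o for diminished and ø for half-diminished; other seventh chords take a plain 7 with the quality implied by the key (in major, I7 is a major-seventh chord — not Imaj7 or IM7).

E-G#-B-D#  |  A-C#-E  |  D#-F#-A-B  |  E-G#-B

I7 - IV - V65 - I

E-G#-B-D#: major seventh chord on E = scale degree 1 → I7.
A-C#-E has root A, degree 4 in E major, so IV.
D#-F#-A-B has root B, degree 5 in E major, so V65.
E-G#-B: root E is the tonic; major triad there is I.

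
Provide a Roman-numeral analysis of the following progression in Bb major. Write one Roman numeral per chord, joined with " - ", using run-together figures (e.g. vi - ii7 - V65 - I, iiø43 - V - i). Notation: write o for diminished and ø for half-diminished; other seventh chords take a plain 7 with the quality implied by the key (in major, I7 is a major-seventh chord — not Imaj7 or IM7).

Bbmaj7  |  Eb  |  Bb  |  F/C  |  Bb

I7 - IV - I - V64 - I

Bbmaj7: root Bb is the tonic; major seventh chord there is I7.
Eb has root Eb, degree 4 in Bb major, so IV.
Bb has root Bb, degree 1 in Bb major, so I.
F/C: root F is the dominant; major triad there is V64.
Bb: root Bb is the tonic; major triad there is I.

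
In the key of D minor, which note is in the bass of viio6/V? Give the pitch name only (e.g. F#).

B

The applied chord viio6/V is rooted on G#: G#-B-D.
The figure 6 means first inversion — the third is in the bass.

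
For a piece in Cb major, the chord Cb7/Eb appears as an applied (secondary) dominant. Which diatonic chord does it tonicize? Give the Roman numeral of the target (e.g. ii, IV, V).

IV

The chord is a dominant seventh chord on Cb.
A dominant resolves down a perfect fifth: Cb → Fb. In Cb major, Fb is scale degree 4, i.e. IV.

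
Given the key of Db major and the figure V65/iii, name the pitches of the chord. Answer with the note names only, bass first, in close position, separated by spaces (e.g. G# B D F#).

V65/iii is a secondary dominant — the dominant seventh of iii. iii in Db major is F, so the applied chord's root is C, a perfect fifth above.
Building a dominant seventh chord on C gives C-E-G-Bb.
The figured bass 65 indicates first inversion, placing the third (E) in the bass: E-G-Bb-C.

E G Bb C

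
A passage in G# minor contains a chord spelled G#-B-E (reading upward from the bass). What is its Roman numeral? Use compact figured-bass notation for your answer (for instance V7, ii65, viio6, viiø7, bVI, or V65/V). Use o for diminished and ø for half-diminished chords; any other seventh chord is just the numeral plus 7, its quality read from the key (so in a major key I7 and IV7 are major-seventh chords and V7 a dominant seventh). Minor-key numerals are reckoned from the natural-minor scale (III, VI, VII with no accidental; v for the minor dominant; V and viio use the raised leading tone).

VI6

Stacked in thirds the chord is E-G#-B: a major triad on E.
E is scale degree 6 in G# minor, and a major triad on that degree is written VI.
With G# in the bass the chord is in first inversion, so the figured bass is 6.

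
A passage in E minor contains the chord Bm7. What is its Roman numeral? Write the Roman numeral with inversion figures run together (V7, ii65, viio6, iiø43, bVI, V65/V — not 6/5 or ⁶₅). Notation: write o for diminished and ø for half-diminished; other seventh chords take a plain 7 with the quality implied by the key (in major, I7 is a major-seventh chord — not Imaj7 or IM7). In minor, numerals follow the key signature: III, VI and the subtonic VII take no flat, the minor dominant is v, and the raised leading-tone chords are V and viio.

Stacked in thirds the chord is B-D-F#-A: a minor seventh chord on B.
B is scale degree 5 in E minor, and a minor seventh chord on that degree is written v7.

v7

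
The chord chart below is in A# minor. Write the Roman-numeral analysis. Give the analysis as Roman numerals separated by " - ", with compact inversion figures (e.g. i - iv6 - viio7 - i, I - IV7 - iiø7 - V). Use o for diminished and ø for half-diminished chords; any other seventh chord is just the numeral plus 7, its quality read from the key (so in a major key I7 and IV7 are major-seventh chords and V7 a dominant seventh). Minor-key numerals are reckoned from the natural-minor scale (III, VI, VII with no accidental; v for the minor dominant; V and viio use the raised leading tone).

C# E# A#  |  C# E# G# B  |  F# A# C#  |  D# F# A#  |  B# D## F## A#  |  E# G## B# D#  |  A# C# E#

i6 - V7/VI - VI - iv - V7/V - V7 - i

C#-E#-A#: minor triad on A# = scale degree 1 → i6.
C#-E#-G#-B: chromatic; C# is V of VI, so V7/VI.
F#-A#-C#: root F# is the submediant; major triad there is VI.
D#-F#-A#: minor triad on D# = scale degree 4 → iv.
B#-D##-F##-A#: a dominant seventh chord on B#, the applied dominant of V → V7/V.
E#-G##-B#-D# has root E#, degree 5 in A# minor, so V7.
A#-C#-E# has root A#, degree 1 in A# minor, so i.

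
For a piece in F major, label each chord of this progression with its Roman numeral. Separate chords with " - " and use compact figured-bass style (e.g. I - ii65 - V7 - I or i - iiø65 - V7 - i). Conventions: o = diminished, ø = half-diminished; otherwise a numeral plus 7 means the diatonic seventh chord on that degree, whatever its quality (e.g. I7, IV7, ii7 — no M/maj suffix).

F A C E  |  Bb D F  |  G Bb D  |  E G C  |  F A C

F-A-C-E has root F, degree 1 in F major, so I7.
Bb-D-F has root Bb, degree 4 in F major, so IV.
G-Bb-D has root G, degree 2 in F major, so ii.
E-G-C: major triad on C = scale degree 5 → V6.
F-A-C: major triad on F = scale degree 1 → I.

I7 - IV - ii - V6 - I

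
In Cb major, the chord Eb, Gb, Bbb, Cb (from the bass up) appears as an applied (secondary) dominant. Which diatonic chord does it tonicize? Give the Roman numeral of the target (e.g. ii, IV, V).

IV

The chord is a dominant seventh chord on Cb.
A dominant resolves down a perfect fifth: Cb → Fb. In Cb major, Fb is scale degree 4, i.e. IV.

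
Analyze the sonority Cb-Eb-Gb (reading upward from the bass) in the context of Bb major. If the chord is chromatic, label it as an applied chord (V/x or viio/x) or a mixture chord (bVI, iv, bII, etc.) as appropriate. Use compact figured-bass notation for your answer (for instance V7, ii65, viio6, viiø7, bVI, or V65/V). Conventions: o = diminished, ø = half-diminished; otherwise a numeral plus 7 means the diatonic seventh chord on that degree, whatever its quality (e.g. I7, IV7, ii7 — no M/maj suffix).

The pitches Cb-Eb-Gb form a major triad rooted on Cb.
Cb is the lowered second degree of Bb major (diatonic 2 would be C). This is the Neapolitan chord — a major triad on the lowered second degree.

bII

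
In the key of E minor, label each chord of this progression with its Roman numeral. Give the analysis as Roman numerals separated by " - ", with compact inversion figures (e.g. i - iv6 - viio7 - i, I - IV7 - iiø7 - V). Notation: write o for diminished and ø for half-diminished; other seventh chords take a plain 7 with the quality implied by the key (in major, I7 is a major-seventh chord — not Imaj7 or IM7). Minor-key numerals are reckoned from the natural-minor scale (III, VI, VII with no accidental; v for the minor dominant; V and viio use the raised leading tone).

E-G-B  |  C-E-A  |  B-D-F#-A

i - iv6 - v7

E-G-B has root E, degree 1 in E minor, so i.
C-E-A: minor triad on A = scale degree 4 → iv6.
B-D-F#-A: minor seventh chord on B = scale degree 5 → v7.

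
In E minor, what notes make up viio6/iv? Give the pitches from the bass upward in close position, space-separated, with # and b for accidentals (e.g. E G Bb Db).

B D G#

viio6/iv is a secondary leading-tone chord. The target iv is A in E minor; the applied chord is rooted a semitone below, on G#.
Building a diminished triad on G# gives G#-B-D.
With the 6 figure the chord is in first inversion; from the bass B upward in close position it reads B-D-G#.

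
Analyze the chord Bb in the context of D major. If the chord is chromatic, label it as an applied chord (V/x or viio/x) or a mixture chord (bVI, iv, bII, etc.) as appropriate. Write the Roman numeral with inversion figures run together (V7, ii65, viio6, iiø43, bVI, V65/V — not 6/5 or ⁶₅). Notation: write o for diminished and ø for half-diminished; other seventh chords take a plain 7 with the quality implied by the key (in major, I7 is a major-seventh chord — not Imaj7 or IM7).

The pitches Bb-D-F form a major triad rooted on Bb.
Bb is the lowered sixth degree of D major (diatonic 6 would be B). This is a major triad on the lowered sixth degree, borrowed from the parallel minor.

bVI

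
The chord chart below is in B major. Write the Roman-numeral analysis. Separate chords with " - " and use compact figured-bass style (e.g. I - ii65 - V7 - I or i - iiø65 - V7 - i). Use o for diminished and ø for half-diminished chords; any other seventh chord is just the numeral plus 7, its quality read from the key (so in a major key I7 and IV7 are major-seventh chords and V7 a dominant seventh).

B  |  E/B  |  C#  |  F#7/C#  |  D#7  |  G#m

I - IV64 - V/V - V43 - V7/vi - vi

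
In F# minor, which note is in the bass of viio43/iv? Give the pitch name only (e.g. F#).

The applied chord viio43/iv is rooted on A#: A#-C#-E-G.
The figure 43 means second inversion — the fifth is in the bass.

E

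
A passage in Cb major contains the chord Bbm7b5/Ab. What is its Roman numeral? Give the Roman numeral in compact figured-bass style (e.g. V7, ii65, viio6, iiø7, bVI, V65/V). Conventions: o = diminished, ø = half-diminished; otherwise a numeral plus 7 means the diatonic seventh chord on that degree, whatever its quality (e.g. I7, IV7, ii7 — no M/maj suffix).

The pitches Bb-Db-Fb-Ab form a half-diminished seventh chord rooted on Bb.
In Cb major, Bb is the leading tone; the diatonic half-diminished seventh chord there is viiø7.
With Ab in the bass the chord is in third inversion, so the figured bass is 42.

viiø42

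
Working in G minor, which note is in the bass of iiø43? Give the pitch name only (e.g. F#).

iiø in G minor has root A; the chord is A-C-Eb-G.
The figure 43 means second inversion — the fifth is in the bass.

Eb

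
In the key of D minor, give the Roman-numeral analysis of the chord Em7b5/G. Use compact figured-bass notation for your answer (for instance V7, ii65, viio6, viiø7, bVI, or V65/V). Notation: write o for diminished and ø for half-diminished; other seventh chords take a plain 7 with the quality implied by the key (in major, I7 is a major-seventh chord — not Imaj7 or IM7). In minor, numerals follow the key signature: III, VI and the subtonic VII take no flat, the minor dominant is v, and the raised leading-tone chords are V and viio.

Stacked in thirds the chord is E-G-Bb-D: a half-diminished seventh chord on E.
In D minor, E is the supertonic; the diatonic half-diminished seventh chord there is iiø7.
With G in the bass the chord is in first inversion, so the figured bass is 65.

iiø65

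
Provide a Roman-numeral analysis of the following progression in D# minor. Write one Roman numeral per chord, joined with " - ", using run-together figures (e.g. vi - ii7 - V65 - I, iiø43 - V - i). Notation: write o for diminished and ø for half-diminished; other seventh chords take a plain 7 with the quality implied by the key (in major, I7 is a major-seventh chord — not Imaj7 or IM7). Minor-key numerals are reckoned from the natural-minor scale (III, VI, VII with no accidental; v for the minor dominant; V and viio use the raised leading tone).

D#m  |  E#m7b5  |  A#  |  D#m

i - iiø7 - V - i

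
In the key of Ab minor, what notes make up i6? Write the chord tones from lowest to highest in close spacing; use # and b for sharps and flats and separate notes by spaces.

In Ab minor, the first degree is Ab, and the diatonic chord built there is a minor triad.
Stacking thirds from Ab gives Ab-Cb-Eb.
With the 6 figure the chord is in first inversion; from the bass Cb upward in close position it reads Cb-Eb-Ab.

Cb Eb Ab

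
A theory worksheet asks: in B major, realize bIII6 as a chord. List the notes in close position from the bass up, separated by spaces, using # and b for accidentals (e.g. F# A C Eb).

F# A D

Scale degree 3 in B major is D#; lowering it a half step gives D. bIII6 is a major triad on the lowered third degree, borrowed from the parallel minor.
So the chord is D-F#-A.
The figured bass 6 indicates first inversion, placing the third (F#) in the bass: F#-A-D.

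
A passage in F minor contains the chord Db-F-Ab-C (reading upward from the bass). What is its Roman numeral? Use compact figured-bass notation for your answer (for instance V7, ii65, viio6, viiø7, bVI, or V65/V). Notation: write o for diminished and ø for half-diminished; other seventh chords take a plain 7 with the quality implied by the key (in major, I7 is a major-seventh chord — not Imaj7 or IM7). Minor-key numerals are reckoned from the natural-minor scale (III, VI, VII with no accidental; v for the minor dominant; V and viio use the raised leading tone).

Stacked in thirds the chord is Db-F-Ab-C: a major seventh chord on Db.
In F minor, Db is the submediant; the diatonic major seventh chord there is VI7.

VI7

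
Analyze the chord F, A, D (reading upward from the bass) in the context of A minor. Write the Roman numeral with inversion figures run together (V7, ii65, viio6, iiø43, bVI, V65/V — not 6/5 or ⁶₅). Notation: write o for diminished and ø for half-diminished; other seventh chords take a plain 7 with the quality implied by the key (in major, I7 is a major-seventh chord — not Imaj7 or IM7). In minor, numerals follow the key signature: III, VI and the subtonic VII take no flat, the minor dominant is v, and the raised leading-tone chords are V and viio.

The pitches D-F-A form a minor triad rooted on D.
In A minor, D is the subdominant; the diatonic minor triad there is iv.
With F in the bass the chord is in first inversion, so the figured bass is 6.

iv6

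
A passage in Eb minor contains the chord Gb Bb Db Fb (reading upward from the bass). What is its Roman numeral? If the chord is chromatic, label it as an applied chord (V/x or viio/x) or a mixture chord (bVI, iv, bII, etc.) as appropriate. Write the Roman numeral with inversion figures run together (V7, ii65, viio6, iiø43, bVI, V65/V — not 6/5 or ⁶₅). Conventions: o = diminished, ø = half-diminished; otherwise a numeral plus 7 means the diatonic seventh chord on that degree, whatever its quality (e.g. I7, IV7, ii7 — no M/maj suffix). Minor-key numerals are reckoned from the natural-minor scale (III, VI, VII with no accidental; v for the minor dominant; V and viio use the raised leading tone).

V7/VI

The pitches Gb-Bb-Db-Fb form a dominant seventh chord rooted on Gb.
Gb is not a diatonic chord root with this quality in Eb minor, but it lies a perfect fifth above Cb (VI), so the chord functions as an applied dominant of VI.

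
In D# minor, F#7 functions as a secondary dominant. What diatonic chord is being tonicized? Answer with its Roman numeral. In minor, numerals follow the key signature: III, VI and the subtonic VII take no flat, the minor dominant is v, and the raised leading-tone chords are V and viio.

VI

The chord is a dominant seventh chord on F#.
A dominant resolves down a perfect fifth: F# → B. In D# minor, B is scale degree 6, i.e. VI.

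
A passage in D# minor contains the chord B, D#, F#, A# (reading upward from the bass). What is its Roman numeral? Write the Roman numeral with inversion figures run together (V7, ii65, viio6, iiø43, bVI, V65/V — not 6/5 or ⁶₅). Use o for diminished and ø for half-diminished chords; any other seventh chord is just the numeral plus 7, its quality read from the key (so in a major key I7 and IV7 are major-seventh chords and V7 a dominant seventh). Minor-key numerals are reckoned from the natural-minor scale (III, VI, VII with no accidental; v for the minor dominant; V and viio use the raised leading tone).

The pitches B-D#-F#-A# form a major seventh chord rooted on B.
In D# minor, B is the submediant; the diatonic major seventh chord there is VI7.

VI7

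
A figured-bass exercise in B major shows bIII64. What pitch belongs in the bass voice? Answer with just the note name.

A

bIII in B major has root D; the chord is D-F#-A.
The figure 64 means second inversion — the fifth is in the bass.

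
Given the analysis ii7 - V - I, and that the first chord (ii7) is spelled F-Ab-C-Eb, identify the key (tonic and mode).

Eb major

The anchor chord is a minor seventh chord on F, labeled ii7.
Counting down one scale step from F places the tonic on Eb; a minor seventh chord on degree 2 is diatonic only in major.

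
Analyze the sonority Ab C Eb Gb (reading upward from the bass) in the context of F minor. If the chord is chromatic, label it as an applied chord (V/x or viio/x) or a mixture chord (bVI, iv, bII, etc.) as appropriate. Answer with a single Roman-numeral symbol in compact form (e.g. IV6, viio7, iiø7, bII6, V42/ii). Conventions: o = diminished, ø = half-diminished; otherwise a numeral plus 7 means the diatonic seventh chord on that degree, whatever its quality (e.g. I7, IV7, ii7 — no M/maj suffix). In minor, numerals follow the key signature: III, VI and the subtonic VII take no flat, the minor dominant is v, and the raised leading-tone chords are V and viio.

The pitches Ab-C-Eb-Gb form a dominant seventh chord rooted on Ab.
Ab is not a diatonic chord root with this quality in F minor, but it lies a perfect fifth above Db (VI), so the chord functions as an applied dominant of VI.

V7/VI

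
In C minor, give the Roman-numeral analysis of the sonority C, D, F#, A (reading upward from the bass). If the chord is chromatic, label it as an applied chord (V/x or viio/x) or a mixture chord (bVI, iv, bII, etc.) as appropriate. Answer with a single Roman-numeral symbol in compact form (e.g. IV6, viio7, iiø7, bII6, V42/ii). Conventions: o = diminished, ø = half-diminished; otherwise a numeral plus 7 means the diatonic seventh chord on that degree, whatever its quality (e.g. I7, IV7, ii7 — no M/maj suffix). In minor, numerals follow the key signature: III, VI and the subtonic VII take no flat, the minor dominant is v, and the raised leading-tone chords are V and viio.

The pitches D-F#-A-C form a dominant seventh chord rooted on D.
D is not a diatonic chord root with this quality in C minor, but it lies a perfect fifth above G (V), so the chord functions as an applied dominant of V.
With C in the bass the chord is in third inversion, so the figured bass is 42.

V42/V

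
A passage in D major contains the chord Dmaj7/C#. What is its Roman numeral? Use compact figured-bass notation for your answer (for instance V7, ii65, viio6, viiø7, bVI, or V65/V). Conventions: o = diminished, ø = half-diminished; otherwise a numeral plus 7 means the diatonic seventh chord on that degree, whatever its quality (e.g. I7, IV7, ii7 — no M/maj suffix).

Stacked in thirds the chord is D-F#-A-C#: a major seventh chord on D.
D is scale degree 1 in D major, and a major seventh chord on that degree is written I7.
With C# in the bass the chord is in third inversion, so the figured bass is 42.

I42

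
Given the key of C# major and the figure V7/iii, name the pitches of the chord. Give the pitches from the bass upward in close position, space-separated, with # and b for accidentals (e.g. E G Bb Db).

B# D## F## A#

V7/iii is a secondary dominant — the dominant seventh of iii. iii in C# major is E#, so the applied chord's root is B#, a perfect fifth above.
Building a dominant seventh chord on B# gives B#-D##-F##-A#.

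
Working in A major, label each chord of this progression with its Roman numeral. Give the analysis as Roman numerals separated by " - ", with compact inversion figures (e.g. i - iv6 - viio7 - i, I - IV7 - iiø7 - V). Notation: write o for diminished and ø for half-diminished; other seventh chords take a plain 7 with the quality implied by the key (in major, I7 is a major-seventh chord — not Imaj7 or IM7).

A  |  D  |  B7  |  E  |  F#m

I - IV - V7/V - V - vi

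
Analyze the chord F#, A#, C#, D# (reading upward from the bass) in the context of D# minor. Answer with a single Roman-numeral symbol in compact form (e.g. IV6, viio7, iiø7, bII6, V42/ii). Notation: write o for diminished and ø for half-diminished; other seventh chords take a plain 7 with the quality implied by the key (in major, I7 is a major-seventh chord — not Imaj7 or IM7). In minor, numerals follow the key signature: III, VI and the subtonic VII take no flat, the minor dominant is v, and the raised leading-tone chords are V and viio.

Stacked in thirds the chord is D#-F#-A#-C#: a minor seventh chord on D#.
D# is scale degree 1 in D# minor, and a minor seventh chord on that degree is written i7.
With F# in the bass the chord is in first inversion, so the figured bass is 65.

i65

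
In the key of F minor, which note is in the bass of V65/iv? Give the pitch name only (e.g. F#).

The applied chord V65/iv is rooted on F: F-A-C-Eb.
The figure 65 means first inversion — the third is in the bass.

A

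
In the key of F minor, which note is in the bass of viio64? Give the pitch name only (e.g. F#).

Bb

viio in F minor has root E; the chord is E-G-Bb.
The figure 64 means second inversion — the fifth is in the bass.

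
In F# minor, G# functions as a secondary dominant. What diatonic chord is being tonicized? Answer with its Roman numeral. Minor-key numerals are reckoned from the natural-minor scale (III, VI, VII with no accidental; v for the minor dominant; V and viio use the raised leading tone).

The chord is a major triad on G#.
A dominant resolves down a perfect fifth: G# → C#. In F# minor, C# is scale degree 5, i.e. V.

V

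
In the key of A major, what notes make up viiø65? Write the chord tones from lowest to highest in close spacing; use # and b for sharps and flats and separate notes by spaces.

In A major, scale degree 7 is G#, and the diatonic chord built there is a half-diminished seventh chord.
Stacking thirds from G# gives G#-B-D-F#.
The figured bass 65 indicates first inversion, placing the third (B) in the bass: B-D-F#-G#.

B D F# G#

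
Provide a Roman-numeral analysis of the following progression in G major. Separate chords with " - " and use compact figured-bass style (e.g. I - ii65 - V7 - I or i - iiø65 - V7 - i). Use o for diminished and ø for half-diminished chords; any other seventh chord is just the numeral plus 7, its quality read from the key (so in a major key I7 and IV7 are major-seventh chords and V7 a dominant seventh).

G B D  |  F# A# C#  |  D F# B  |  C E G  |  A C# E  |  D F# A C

I - V/iii - iii6 - IV - V/V - V7

G-B-D: root G is the tonic; major triad there is I.
F#-A#-C# is the secondary dominant of iii (major triad on F#): V/iii.
D-F#-B: root B is the mediant; minor triad there is iii6.
C-E-G: major triad on C = scale degree 4 → IV.
A-C#-E is the secondary dominant of V (major triad on A): V/V.
D-F#-A-C has root D, degree 5 in G major, so V7.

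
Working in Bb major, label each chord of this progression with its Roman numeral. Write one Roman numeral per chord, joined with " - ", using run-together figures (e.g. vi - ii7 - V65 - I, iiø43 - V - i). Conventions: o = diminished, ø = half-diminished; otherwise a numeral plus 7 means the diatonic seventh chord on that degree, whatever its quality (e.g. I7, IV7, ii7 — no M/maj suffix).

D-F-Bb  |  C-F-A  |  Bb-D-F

I6 - V64 - I

D-F-Bb: major triad on Bb = scale degree 1 → I6.
C-F-A: root F is the dominant; major triad there is V64.
Bb-D-F: major triad on Bb = scale degree 1 → I.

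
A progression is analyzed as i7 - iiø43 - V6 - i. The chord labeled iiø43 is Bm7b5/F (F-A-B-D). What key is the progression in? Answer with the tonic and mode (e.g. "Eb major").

A minor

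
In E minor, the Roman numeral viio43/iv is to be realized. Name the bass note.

The applied chord viio43/iv is rooted on G#: G#-B-D-F.
The figure 43 means second inversion — the fifth is in the bass.

D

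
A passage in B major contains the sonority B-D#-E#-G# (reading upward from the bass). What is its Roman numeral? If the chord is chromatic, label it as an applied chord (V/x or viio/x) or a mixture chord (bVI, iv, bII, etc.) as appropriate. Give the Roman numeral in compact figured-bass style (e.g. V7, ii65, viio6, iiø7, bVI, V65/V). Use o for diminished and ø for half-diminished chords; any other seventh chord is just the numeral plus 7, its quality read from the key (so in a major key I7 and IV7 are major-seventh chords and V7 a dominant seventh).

Stacked in thirds the chord is E#-G#-B-D#: a half-diminished seventh chord on E#.
E# sits a half step below F# (V in B major); a diminished chord there is the applied leading-tone chord of V.
With B in the bass the chord is in second inversion, so the figured bass is 43.

viiø43/V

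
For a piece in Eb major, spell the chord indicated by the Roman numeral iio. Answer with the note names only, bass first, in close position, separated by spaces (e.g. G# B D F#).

iio is the diminished supertonic triad, borrowed from the parallel minor. In Eb major that root is F.
So the chord is F-Ab-Cb, a diminished triad.

F Ab Cb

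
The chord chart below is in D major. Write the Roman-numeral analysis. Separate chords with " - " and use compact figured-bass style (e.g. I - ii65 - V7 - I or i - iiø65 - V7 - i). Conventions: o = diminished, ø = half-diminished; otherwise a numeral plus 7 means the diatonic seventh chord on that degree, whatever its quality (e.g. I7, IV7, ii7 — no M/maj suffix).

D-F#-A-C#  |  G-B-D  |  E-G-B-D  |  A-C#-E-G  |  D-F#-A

D-F#-A-C# has root D, degree 1 in D major, so I7.
G-B-D has root G, degree 4 in D major, so IV.
E-G-B-D: root E is the supertonic; minor seventh chord there is ii7.
A-C#-E-G: dominant seventh chord on A = scale degree 5 → V7.
D-F#-A: major triad on D = scale degree 1 → I.

I7 - IV - ii7 - V7 - I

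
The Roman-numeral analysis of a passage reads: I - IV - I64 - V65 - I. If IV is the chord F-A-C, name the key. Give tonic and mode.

C major

The anchor chord is a major triad on F, labeled IV.
If F is scale degree 4 and the mode makes that degree carry a major triad, the tonic is C and the mode is major.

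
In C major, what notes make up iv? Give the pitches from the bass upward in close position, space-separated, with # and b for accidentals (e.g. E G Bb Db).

F Ab C

Scale degree 4 in C major is F; here the chord built on it is altered to a minor triad. iv is the minor subdominant, borrowed from the parallel minor.
So the chord is F-Ab-C.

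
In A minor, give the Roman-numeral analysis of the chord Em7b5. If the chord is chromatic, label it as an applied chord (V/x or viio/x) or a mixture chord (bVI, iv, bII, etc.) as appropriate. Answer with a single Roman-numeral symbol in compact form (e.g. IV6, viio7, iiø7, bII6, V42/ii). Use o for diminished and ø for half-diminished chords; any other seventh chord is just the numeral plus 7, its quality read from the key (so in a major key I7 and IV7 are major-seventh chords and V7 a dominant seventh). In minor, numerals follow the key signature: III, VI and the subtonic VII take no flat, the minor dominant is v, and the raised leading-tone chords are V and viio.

Stacked in thirds the chord is E-G-Bb-D: a half-diminished seventh chord on E.
E sits a half step below F (VI in A minor); a diminished chord there is the applied leading-tone chord of VI.

viiø7/VI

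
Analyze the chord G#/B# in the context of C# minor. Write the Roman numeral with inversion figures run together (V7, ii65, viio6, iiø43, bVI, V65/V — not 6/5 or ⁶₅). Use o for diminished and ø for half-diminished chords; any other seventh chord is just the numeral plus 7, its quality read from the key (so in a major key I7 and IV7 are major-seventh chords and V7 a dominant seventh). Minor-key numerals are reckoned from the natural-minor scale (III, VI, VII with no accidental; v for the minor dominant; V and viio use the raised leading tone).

V6

Stacked in thirds the chord is G#-B#-D#: a major triad on G#.
G# is scale degree 5 in C# minor, and a major triad on that degree is written V.
With B# in the bass the chord is in first inversion, so the figured bass is 6.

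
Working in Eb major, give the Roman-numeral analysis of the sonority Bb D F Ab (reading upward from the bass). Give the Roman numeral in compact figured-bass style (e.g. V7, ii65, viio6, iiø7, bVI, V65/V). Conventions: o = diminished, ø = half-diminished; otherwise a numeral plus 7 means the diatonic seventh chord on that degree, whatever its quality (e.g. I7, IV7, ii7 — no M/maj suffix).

V7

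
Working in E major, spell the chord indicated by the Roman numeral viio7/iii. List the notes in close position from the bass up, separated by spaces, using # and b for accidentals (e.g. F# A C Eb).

F## A# C# E

The slash marks an applied leading-tone chord: viio of iii. In E major, iii is G#, so the leading tone to it is F##, a half step below.
Building a fully diminished seventh chord on F## gives F##-A#-C#-E.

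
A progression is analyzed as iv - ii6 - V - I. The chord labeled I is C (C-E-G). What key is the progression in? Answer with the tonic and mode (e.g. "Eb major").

The anchor chord is a major triad on C, labeled I.
If C is scale degree 1 and the mode makes that degree carry a major triad, the tonic is C and the mode is major.

C major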